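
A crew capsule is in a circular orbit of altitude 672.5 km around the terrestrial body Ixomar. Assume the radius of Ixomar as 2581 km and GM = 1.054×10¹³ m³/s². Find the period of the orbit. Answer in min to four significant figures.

T ≈ 189.3 min

r = 2581 + 672.5 = 3253.5 km = 3.2535×10⁶ m.
Kepler's third law: T = 2π√(r³/μ) = 2π√((3.254×10⁶)³ / 1.054×10¹³).
r³/μ = 3.267×10⁶ s², so T = 2π × 1.808×10³ = 1.136×10⁴ s.
Converting: 1.136×10⁴ s ÷ 60.00 = 189.3 min.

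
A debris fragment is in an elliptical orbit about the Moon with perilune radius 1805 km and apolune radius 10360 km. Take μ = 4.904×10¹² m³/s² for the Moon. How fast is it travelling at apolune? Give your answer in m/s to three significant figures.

Semi-major axis a = (r_p + r_a)/2 = 6082.5 km = 6.082×10⁶ m.
Vis-viva: v² = μ(2/r − 1/a) = 4.904×10¹² × (1.931×10⁻⁷ − 1.644×10⁻⁷) = 1.405×10⁵ m²/s².
v = 374.8 m/s.

v ≈ 375 m/s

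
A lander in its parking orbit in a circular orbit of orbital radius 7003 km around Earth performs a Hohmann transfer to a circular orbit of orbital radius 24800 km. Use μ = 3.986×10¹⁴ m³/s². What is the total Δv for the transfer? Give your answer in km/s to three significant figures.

Δv_total ≈ 3.23 km/s

r₁ = 7003 km = 7.003×10⁶ m.
r₂ = 24800 km = 2.480×10⁷ m.
Transfer ellipse a_t = (r₁ + r₂)/2 = 1.590×10⁷ m.
At r₁: circular v_c1 = √(μ/r₁) = 7544 m/s; transfer-perigee v_p = √[μ(2/r₁ − 1/a_t)] = 9422 m/s.
Δv₁ = v_p − v_c1 = 1877 m/s.
At r₂: circular v_c2 = √(μ/r₂) = 4009 m/s; transfer-apogee v_a = √[μ(2/r₂ − 1/a_t)] = 2661 m/s.
Δv₂ = v_c2 − v_a = 1349 m/s.
Total Δv = Δv₁ + Δv₂ = 3226 m/s = 3.226 km/s.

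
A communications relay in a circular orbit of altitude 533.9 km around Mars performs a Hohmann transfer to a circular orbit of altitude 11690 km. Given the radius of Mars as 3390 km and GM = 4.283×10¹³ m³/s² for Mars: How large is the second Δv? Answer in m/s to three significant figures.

r₁ = 3390 + 533.9 = 3923.9 km = 3.9239×10⁶ m.
r₂ = 3390 + 11690 = 15080 km = 1.5080×10⁷ m.
Transfer ellipse a_t = (r₁ + r₂)/2 = 9.502×10⁶ m.
At r₁: circular v_c1 = √(μ/r₁) = 3304 m/s; transfer-periapsis v_p = √[μ(2/r₁ − 1/a_t)] = 4162 m/s.
At r₂: circular v_c2 = √(μ/r₂) = 1685 m/s; transfer-apoapsis v_a = √[μ(2/r₂ − 1/a_t)] = 1083 m/s.
Δv₂ = v_c2 − v_a = 602.3 m/s.

Δv ≈ 602 m/s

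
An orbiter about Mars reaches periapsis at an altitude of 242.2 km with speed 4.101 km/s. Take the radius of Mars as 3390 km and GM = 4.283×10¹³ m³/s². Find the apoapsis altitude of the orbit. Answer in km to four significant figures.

apoapsis altitude ≈ 5639 km

r_p = 3390 + 242.2 = 3632.2 km = 3.632×10⁶ m.
Specific energy ε = v²/2 − μ/r = -3.383×10⁶ J/kg, so a = −μ/(2ε) = 6.331×10⁶ m.
The apsides satisfy r_p + r_a = 2a, so the apoapsis radius is 2a − r_p = 9.029×10⁶ m = 9029.5 km.
Apoapsis altitude = 9029.5 − 3390 = 5639.5 km.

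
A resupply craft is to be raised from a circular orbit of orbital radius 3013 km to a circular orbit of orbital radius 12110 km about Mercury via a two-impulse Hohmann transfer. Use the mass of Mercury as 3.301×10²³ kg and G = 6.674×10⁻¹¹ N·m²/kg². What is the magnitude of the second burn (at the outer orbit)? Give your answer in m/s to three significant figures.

μ = GM = 6.674×10⁻¹¹ × 3.301×10²³ = 2.203×10¹³ m³/s².
r₁ = 3013 km = 3.013×10⁶ m.
r₂ = 12110 km = 1.211×10⁷ m.
Transfer ellipse a_t = (r₁ + r₂)/2 = 7.562×10⁶ m.
At r₁: circular v_c1 = √(μ/r₁) = 2704 m/s; transfer-periherm v_p = √[μ(2/r₁ − 1/a_t)] = 3422 m/s.
At r₂: circular v_c2 = √(μ/r₂) = 1349 m/s; transfer-apoherm v_a = √[μ(2/r₂ − 1/a_t)] = 851.4 m/s.
Δv₂ = v_c2 − v_a = 497.4 m/s.

Δv ≈ 497 m/s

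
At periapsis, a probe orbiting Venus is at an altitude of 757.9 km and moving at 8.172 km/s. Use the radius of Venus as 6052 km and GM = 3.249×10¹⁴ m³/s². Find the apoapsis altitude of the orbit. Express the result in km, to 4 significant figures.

r_p = 6052 + 757.9 = 6809.9 km = 6.810×10⁶ m.
Specific energy ε = v²/2 − μ/r = -1.432×10⁷ J/kg, so a = −μ/(2ε) = 1.134×10⁷ m.
The apsides satisfy r_p + r_a = 2a, so the apoapsis radius is 2a − r_p = 1.588×10⁷ m = 15880 km.
Apoapsis altitude = 15880 − 6052 = 9828.0 km.

apoapsis altitude ≈ 9828 km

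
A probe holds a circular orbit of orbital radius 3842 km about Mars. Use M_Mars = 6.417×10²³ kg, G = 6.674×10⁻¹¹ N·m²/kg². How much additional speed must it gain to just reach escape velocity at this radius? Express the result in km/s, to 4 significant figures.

μ = GM = 6.674×10⁻¹¹ × 6.417×10²³ = 4.283×10¹³ m³/s².
r = 3842 km = 3.842×10⁶ m.
Circular speed v_c = √(μ/r) = 3339 m/s.
Escape speed v_esc = √(2μ/r) = √2 × v_c = 4722 m/s.
Δv = v_esc − v_c = 1383 m/s = 1.383 km/s.

Δv ≈ 1.383 km/s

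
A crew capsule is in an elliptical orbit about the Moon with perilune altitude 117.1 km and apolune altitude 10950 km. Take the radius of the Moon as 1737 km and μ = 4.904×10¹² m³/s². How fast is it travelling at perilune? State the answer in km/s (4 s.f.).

v ≈ 2.148 km/s

r_p = 1737 + 117.1 = 1854.1 km = 1.8541×10⁶ m.
r_a = 1737 + 10950 = 12687 km = 1.2687×10⁷ m.
Semi-major axis a = (r_p + r_a)/2 = 7270.6 km = 7.271×10⁶ m.
Vis-viva: v² = μ(2/r − 1/a) = 4.904×10¹² × (1.079×10⁻⁶ − 1.375×10⁻⁷) = 4.615×10⁶ m²/s².
v = 2148 m/s = 2.148 km/s.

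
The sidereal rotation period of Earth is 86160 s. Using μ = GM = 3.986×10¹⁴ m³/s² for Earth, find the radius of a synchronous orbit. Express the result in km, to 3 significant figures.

A synchronous orbit has period T, so by Kepler's third law a = (μT²/4π²)^(1/3).
μT²/4π² = 3.986×10¹⁴ × (8.616×10⁴)² / 39.48 = 7.495×10²² m³.
a = 4.216×10⁷ m = 42163 km.

r_sync ≈ 42200 km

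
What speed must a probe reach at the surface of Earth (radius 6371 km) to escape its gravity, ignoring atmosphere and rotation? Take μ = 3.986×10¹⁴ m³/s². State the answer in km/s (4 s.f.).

v_esc ≈ 11.19 km/s

r = R = 6.371×10⁶ m.
Escape speed v_esc = √(2μ/r) = √(2 × 3.986×10¹⁴ / 6.371×10⁶) = √(1.251×10⁸) = 11190 m/s.
= 11.19 km/s.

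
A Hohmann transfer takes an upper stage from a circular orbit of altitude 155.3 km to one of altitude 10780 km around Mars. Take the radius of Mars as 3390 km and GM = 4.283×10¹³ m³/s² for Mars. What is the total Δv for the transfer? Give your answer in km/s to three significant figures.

r₁ = 3390 + 155.3 = 3545.3 km = 3.5453×10⁶ m.
r₂ = 3390 + 10780 = 14170 km = 1.4170×10⁷ m.
Transfer ellipse a_t = (r₁ + r₂)/2 = 8.858×10⁶ m.
At r₁: circular v_c1 = √(μ/r₁) = 3476 m/s; transfer-periapsis v_p = √[μ(2/r₁ − 1/a_t)] = 4396 m/s.
Δv₁ = v_p − v_c1 = 920.4 m/s.
At r₂: circular v_c2 = √(μ/r₂) = 1739 m/s; transfer-apoapsis v_a = √[μ(2/r₂ − 1/a_t)] = 1100 m/s.
Δv₂ = v_c2 − v_a = 638.6 m/s.
Total Δv = Δv₁ + Δv₂ = 1559 m/s = 1.559 km/s.

Δv_total ≈ 1.56 km/s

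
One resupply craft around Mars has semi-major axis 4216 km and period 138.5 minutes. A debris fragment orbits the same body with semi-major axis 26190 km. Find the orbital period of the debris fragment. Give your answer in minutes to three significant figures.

T₂ ≈ 2140 minutes

Kepler's third law: T² ∝ a³, so T₂ = T₁ (a₂/a₁)^(3/2).
a₂/a₁ = 6.212, (a₂/a₁)^(3/2) = 15.48.
T₂ = 138.5 × 15.48 = 2144 minutes.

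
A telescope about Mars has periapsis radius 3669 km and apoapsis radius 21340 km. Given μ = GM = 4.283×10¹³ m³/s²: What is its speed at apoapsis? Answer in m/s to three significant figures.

Semi-major axis a = (r_p + r_a)/2 = 12504 km = 1.250×10⁷ m.
Vis-viva: v² = μ(2/r − 1/a) = 4.283×10¹³ × (9.372×10⁻⁸ − 7.997×10⁻⁸) = 5.889×10⁵ m²/s².
v = 767.4 m/s.

v ≈ 767 m/s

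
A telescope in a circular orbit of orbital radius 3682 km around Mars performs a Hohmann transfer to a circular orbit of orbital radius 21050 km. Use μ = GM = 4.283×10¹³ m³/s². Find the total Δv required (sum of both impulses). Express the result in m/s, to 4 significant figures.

r₁ = 3682 km = 3.682×10⁶ m.
r₂ = 21050 km = 2.105×10⁷ m.
Transfer ellipse a_t = (r₁ + r₂)/2 = 1.237×10⁷ m.
At r₁: circular v_c1 = √(μ/r₁) = 3411 m/s; transfer-periapsis v_p = √[μ(2/r₁ − 1/a_t)] = 4450 m/s.
Δv₁ = v_p − v_c1 = 1039 m/s.
At r₂: circular v_c2 = √(μ/r₂) = 1426 m/s; transfer-apoapsis v_a = √[μ(2/r₂ − 1/a_t)] = 778.4 m/s.
Δv₂ = v_c2 − v_a = 648.1 m/s.
Total Δv = Δv₁ + Δv₂ = 1687 m/s.

Δv_total ≈ 1687 m/s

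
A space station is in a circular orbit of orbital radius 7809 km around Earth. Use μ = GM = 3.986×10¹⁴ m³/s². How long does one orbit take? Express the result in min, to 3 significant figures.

r = 7809 km = 7.809×10⁶ m.
Kepler's third law: T = 2π√(r³/μ) = 2π√((7.809×10⁶)³ / 3.986×10¹⁴).
r³/μ = 1.195×10⁶ s², so T = 2π × 1.093×10³ = 6.868×10³ s.
Converting: 6.868×10³ s ÷ 60.00 = 114.5 min.

T ≈ 114 min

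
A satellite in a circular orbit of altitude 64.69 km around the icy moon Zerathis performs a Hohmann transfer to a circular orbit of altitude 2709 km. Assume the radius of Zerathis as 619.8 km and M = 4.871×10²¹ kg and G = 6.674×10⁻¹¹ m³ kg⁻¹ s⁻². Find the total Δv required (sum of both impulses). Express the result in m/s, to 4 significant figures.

μ = GM = 6.674×10⁻¹¹ × 4.871×10²¹ = 3.251×10¹¹ m³/s².
r₁ = 619.8 + 64.69 = 684.49 km = 6.8449×10⁵ m.
r₂ = 619.8 + 2709 = 3328.8 km = 3.3288×10⁶ m.
Transfer ellipse a_t = (r₁ + r₂)/2 = 2.007×10⁶ m.
At r₁: circular v_c1 = √(μ/r₁) = 689.2 m/s; transfer-periapsis v_p = √[μ(2/r₁ − 1/a_t)] = 887.6 m/s.
Δv₁ = v_p − v_c1 = 198.5 m/s.
At r₂: circular v_c2 = √(μ/r₂) = 312.5 m/s; transfer-apoapsis v_a = √[μ(2/r₂ − 1/a_t)] = 182.5 m/s.
Δv₂ = v_c2 − v_a = 130.0 m/s.
Total Δv = Δv₁ + Δv₂ = 328.5 m/s.

Δv_total ≈ 328.5 m/s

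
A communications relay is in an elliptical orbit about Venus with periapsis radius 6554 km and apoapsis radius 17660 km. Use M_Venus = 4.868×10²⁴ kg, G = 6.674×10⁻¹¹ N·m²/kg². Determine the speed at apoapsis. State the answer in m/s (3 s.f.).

v ≈ 3160 m/s

μ = GM = 6.674×10⁻¹¹ × 4.868×10²⁴ = 3.249×10¹⁴ m³/s².
Semi-major axis a = (r_p + r_a)/2 = 12107 km = 1.211×10⁷ m.
Vis-viva: v² = μ(2/r − 1/a) = 3.249×10¹⁴ × (1.133×10⁻⁷ − 8.260×10⁻⁸) = 9.959×10⁶ m²/s².
v = 3156 m/s.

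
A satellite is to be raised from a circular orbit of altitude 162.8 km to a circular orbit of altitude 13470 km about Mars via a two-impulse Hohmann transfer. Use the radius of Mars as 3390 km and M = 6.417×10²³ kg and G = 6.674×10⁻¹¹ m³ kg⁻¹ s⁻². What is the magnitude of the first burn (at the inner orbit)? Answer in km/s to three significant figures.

Δv ≈ 0.99 km/s

μ = GM = 6.674×10⁻¹¹ × 6.417×10²³ = 4.283×10¹³ m³/s².
r₁ = 3390 + 162.8 = 3552.8 km = 3.5528×10⁶ m.
r₂ = 3390 + 13470 = 16860 km = 1.6860×10⁷ m.
Transfer ellipse a_t = (r₁ + r₂)/2 = 1.021×10⁷ m.
At r₁: circular v_c1 = √(μ/r₁) = 3472 m/s; transfer-periapsis v_p = √[μ(2/r₁ − 1/a_t)] = 4462 m/s.
Δv₁ = v_p − v_c1 = 990.4 m/s.
= 0.9904 km/s.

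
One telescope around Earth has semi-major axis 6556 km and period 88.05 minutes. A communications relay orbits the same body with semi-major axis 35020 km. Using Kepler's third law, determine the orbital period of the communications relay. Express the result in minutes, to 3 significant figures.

T₂ ≈ 1090 minutes

Kepler's third law: T² ∝ a³, so T₂ = T₁ (a₂/a₁)^(3/2).
a₂/a₁ = 5.342, (a₂/a₁)^(3/2) = 12.35.
T₂ = 88.05 × 12.35 = 1087 minutes.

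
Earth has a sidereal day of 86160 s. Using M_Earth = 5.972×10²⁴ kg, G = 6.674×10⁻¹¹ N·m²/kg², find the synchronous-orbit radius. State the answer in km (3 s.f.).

r_sync ≈ 42200 km

μ = GM = 6.674×10⁻¹¹ × 5.972×10²⁴ = 3.986×10¹⁴ m³/s².
A synchronous orbit has period T, so by Kepler's third law a = (μT²/4π²)^(1/3).
μT²/4π² = 3.986×10¹⁴ × (8.616×10⁴)² / 39.48 = 7.495×10²² m³.
a = 4.216×10⁷ m = 42162 km.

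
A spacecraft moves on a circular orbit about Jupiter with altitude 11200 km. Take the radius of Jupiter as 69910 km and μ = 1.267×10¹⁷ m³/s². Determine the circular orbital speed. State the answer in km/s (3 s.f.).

r = 69910 + 11200 = 81110 km = 8.1110×10⁷ m.
For a circular orbit v = √(μ/r) = √(1.267×10¹⁷ / 8.111×10⁷) = √(1.562×10⁹) = 39520 m/s.
That is 39.52 km/s.

v ≈ 39.5 km/s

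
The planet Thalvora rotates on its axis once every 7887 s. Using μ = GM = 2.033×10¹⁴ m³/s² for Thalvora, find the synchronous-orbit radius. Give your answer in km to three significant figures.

r_sync ≈ 6840 km

A synchronous orbit has period T, so by Kepler's third law a = (μT²/4π²)^(1/3).
μT²/4π² = 2.033×10¹⁴ × (7.887×10³)² / 39.48 = 3.203×10²⁰ m³.
a = 6.842×10⁶ m = 6842.3 km.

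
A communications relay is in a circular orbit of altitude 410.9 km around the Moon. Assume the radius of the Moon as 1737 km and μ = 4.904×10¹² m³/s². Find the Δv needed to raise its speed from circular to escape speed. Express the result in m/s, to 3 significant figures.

r = 1737 + 410.9 = 2147.9 km = 2.1479×10⁶ m.
Circular speed v_c = √(μ/r) = 1511 m/s.
Escape speed v_esc = √(2μ/r) = √2 × v_c = 2137 m/s.
Δv = v_esc − v_c = 625.9 m/s.

Δv ≈ 626 m/s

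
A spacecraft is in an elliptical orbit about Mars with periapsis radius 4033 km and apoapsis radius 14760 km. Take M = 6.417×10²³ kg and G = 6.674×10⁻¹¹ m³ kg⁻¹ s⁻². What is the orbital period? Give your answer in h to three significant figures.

T ≈ 7.68 h

μ = GM = 6.674×10⁻¹¹ × 6.417×10²³ = 4.283×10¹³ m³/s².
Semi-major axis a = (r_p + r_a)/2 = (4033.0 + 14760)/2 = 9396.5 km = 9.396×10⁶ m.
By Kepler's third law T = 2π√(a³/μ) = 2π × 4.401×10³ = 2.765×10⁴ s.
= 7.682 h.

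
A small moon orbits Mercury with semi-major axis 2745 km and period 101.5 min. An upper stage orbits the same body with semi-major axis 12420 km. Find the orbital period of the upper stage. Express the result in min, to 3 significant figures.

Kepler's third law: T² ∝ a³, so T₂ = T₁ (a₂/a₁)^(3/2).
a₂/a₁ = 4.525, (a₂/a₁)^(3/2) = 9.624.
T₂ = 101.5 × 9.624 = 976.9 min.

T₂ ≈ 977 min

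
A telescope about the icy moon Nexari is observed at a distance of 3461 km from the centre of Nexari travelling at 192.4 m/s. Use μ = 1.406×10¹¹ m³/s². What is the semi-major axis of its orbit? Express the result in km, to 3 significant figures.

r = 3.461×10⁶ m.
Vis-viva rearranged: 1/a = 2/r − v²/μ = 5.779×10⁻⁷ − 2.633×10⁻⁷ = 3.146×10⁻⁷ m⁻¹.
a = 3.179×10⁶ m = 3178.8 km.

a ≈ 3180 km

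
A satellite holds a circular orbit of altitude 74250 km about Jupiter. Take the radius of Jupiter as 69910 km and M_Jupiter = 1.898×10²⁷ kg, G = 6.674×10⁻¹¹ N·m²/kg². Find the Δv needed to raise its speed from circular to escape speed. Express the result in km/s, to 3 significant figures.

Δv ≈ 12.3 km/s

μ = GM = 6.674×10⁻¹¹ × 1.898×10²⁷ = 1.267×10¹⁷ m³/s².
r = 69910 + 74250 = 144160 km = 1.4416×10⁸ m.
Circular speed v_c = √(μ/r) = 29640 m/s.
Escape speed v_esc = √(2μ/r) = √2 × v_c = 41920 m/s.
Δv = v_esc − v_c = 12280 m/s = 12.28 km/s.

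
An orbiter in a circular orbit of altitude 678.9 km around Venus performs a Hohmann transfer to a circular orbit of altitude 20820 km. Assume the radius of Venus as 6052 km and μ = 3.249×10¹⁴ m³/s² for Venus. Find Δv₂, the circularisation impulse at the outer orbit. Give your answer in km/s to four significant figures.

Δv ≈ 1.276 km/s

r₁ = 6052 + 678.9 = 6730.9 km = 6.7309×10⁶ m.
r₂ = 6052 + 20820 = 26872 km = 2.6872×10⁷ m.
Transfer ellipse a_t = (r₁ + r₂)/2 = 1.680×10⁷ m.
At r₁: circular v_c1 = √(μ/r₁) = 6948 m/s; transfer-periapsis v_p = √[μ(2/r₁ − 1/a_t)] = 8786 m/s.
At r₂: circular v_c2 = √(μ/r₂) = 3477 m/s; transfer-apoapsis v_a = √[μ(2/r₂ − 1/a_t)] = 2201 m/s.
Δv₂ = v_c2 − v_a = 1276 m/s.
= 1.276 km/s.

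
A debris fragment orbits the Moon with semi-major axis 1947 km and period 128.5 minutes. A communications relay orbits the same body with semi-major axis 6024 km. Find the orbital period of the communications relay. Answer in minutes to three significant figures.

T₂ ≈ 699 minutes

Kepler's third law: T² ∝ a³, so T₂ = T₁ (a₂/a₁)^(3/2).
a₂/a₁ = 3.094, (a₂/a₁)^(3/2) = 5.442.
T₂ = 128.5 × 5.442 = 699.3 minutes.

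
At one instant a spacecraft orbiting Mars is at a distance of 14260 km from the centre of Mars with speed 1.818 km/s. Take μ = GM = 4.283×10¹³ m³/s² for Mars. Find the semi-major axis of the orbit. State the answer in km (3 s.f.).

r = 1.426×10⁷ m.
Specific orbital energy ε = v²/2 − μ/r = (1818)²/2 − 4.283×10¹³/1.426×10⁷ = -1.351×10⁶ J/kg.
Since ε = −μ/(2a), a = −μ/(2ε) = 1.585×10⁷ m = 15852 km.

a ≈ 15900 km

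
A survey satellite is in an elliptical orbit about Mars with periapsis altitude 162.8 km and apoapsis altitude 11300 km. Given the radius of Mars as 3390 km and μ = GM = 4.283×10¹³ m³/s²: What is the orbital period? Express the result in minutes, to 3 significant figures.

T ≈ 441 minutes

r_p = 3390 + 162.8 = 3552.8 km = 3.5528×10⁶ m.
r_a = 3390 + 11300 = 14690 km = 1.4690×10⁷ m.
Semi-major axis a = (r_p + r_a)/2 = (3552.8 + 14690)/2 = 9121.4 km = 9.121×10⁶ m.
By Kepler's third law T = 2π√(a³/μ) = 2π × 4.209×10³ = 2.645×10⁴ s.
= 440.8 minutes.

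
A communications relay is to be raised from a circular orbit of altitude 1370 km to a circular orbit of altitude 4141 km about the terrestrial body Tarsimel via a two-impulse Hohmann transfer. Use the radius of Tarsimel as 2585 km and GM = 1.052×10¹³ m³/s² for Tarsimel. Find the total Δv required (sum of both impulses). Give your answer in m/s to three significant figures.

Δv_total ≈ 374 m/s

r₁ = 2585 + 1370 = 3955.0 km = 3.9550×10⁶ m.
r₂ = 2585 + 4141 = 6726.0 km = 6.7260×10⁶ m.
Transfer ellipse a_t = (r₁ + r₂)/2 = 5.340×10⁶ m.
At r₁: circular v_c1 = √(μ/r₁) = 1631 m/s; transfer-periapsis v_p = √[μ(2/r₁ − 1/a_t)] = 1830 m/s.
Δv₁ = v_p − v_c1 = 199.4 m/s.
At r₂: circular v_c2 = √(μ/r₂) = 1251 m/s; transfer-apoapsis v_a = √[μ(2/r₂ − 1/a_t)] = 1076 m/s.
Δv₂ = v_c2 − v_a = 174.4 m/s.
Total Δv = Δv₁ + Δv₂ = 373.8 m/s.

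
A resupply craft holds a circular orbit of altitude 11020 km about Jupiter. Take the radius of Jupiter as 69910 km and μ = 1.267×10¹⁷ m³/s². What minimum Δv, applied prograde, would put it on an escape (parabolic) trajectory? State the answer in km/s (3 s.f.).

Δv ≈ 16.4 km/s

r = 69910 + 11020 = 80930 km = 8.0930×10⁷ m.
Circular speed v_c = √(μ/r) = 39570 m/s.
Escape speed v_esc = √(2μ/r) = √2 × v_c = 55960 m/s.
Δv = v_esc − v_c = 16390 m/s = 16.39 km/s.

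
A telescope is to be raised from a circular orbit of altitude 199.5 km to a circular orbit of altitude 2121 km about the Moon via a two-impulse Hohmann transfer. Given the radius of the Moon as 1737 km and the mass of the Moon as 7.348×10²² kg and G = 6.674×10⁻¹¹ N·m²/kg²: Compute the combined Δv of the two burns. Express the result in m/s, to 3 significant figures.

Δv_total ≈ 451 m/s

μ = GM = 6.674×10⁻¹¹ × 7.348×10²² = 4.904×10¹² m³/s².
r₁ = 1737 + 199.5 = 1936.5 km = 1.9365×10⁶ m.
r₂ = 1737 + 2121 = 3858.0 km = 3.8580×10⁶ m.
Transfer ellipse a_t = (r₁ + r₂)/2 = 2.897×10⁶ m.
At r₁: circular v_c1 = √(μ/r₁) = 1591 m/s; transfer-perilune v_p = √[μ(2/r₁ − 1/a_t)] = 1836 m/s.
Δv₁ = v_p − v_c1 = 245.0 m/s.
At r₂: circular v_c2 = √(μ/r₂) = 1127 m/s; transfer-apolune v_a = √[μ(2/r₂ − 1/a_t)] = 921.7 m/s.
Δv₂ = v_c2 − v_a = 205.7 m/s.
Total Δv = Δv₁ + Δv₂ = 450.7 m/s.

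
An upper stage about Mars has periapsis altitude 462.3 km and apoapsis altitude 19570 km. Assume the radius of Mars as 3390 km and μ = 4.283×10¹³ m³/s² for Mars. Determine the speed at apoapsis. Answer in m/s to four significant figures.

v ≈ 732.1 m/s

r_p = 3390 + 462.3 = 3852.3 km = 3.8523×10⁶ m.
r_a = 3390 + 19570 = 22960 km = 2.2960×10⁷ m.
Semi-major axis a = (r_p + r_a)/2 = 13406 km = 1.341×10⁷ m.
Vis-viva: v² = μ(2/r − 1/a) = 4.283×10¹³ × (8.711×10⁻⁸ − 7.459×10⁻⁸) = 5.360×10⁵ m²/s².
v = 732.1 m/s.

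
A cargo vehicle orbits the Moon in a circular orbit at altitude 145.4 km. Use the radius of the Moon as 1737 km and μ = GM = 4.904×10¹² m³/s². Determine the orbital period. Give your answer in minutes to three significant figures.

r = 1737 + 145.4 = 1882.4 km = 1.8824×10⁶ m.
Kepler's third law: T = 2π√(r³/μ) = 2π√((1.882×10⁶)³ / 4.904×10¹²).
r³/μ = 1.360×10⁶ s², so T = 2π × 1.166×10³ = 7.328×10³ s.
Converting: 7.328×10³ s ÷ 60.00 = 122.1 minutes.

T ≈ 122 minutes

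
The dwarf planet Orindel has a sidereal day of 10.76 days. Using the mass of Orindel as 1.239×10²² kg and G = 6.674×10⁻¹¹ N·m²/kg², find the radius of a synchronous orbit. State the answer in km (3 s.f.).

μ = GM = 6.674×10⁻¹¹ × 1.239×10²² = 8.269×10¹¹ m³/s².
T = 10.76 days = 9.297×10⁵ s.
A synchronous orbit has period T, so by Kepler's third law a = (μT²/4π²)^(1/3).
μT²/4π² = 8.269×10¹¹ × (9.297×10⁵)² / 39.48 = 1.810×10²² m³.
a = 2.626×10⁷ m = 26257 km.

r_sync ≈ 26300 km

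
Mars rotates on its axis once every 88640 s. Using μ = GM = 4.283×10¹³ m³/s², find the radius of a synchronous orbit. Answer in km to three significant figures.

r_sync ≈ 20400 km

A synchronous orbit has period T, so by Kepler's third law a = (μT²/4π²)^(1/3).
μT²/4π² = 4.283×10¹³ × (8.864×10⁴)² / 39.48 = 8.524×10²¹ m³.
a = 2.043×10⁷ m = 20428 km.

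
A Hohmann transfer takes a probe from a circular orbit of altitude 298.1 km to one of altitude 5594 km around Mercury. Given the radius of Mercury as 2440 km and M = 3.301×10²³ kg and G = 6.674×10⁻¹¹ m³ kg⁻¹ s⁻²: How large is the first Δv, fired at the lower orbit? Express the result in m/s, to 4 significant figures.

μ = GM = 6.674×10⁻¹¹ × 3.301×10²³ = 2.203×10¹³ m³/s².
r₁ = 2440 + 298.1 = 2738.1 km = 2.7381×10⁶ m.
r₂ = 2440 + 5594 = 8034.0 km = 8.0340×10⁶ m.
Transfer ellipse a_t = (r₁ + r₂)/2 = 5.386×10⁶ m.
At r₁: circular v_c1 = √(μ/r₁) = 2837 m/s; transfer-periherm v_p = √[μ(2/r₁ − 1/a_t)] = 3464 m/s.
Δv₁ = v_p − v_c1 = 627.8 m/s.

Δv ≈ 627.8 m/s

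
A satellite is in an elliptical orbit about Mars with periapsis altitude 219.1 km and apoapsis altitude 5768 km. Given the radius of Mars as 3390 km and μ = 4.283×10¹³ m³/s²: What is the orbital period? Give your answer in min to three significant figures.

T ≈ 258 min

r_p = 3390 + 219.1 = 3609.1 km = 3.6091×10⁶ m.
r_a = 3390 + 5768 = 9158.0 km = 9.1580×10⁶ m.
Semi-major axis a = (r_p + r_a)/2 = (3609.1 + 9158.0)/2 = 6383.6 km = 6.384×10⁶ m.
By Kepler's third law T = 2π√(a³/μ) = 2π × 2.464×10³ = 1.548×10⁴ s.
= 258.1 min.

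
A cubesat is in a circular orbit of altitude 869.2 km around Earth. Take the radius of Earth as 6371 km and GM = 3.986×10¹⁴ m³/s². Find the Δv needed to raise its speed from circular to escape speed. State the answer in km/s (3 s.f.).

r = 6371 + 869.2 = 7240.2 km = 7.2402×10⁶ m.
Circular speed v_c = √(μ/r) = 7420 m/s.
Escape speed v_esc = √(2μ/r) = √2 × v_c = 10490 m/s.
Δv = v_esc − v_c = 3073 m/s = 3.073 km/s.

Δv ≈ 3.07 km/s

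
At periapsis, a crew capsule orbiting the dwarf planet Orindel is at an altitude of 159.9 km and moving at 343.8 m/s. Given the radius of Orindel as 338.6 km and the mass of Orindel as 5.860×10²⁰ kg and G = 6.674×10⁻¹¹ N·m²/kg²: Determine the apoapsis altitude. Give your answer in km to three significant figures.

apoapsis altitude ≈ 1180 km

μ = GM = 6.674×10⁻¹¹ × 5.860×10²⁰ = 3.911×10¹⁰ m³/s².
r_p = 338.6 + 159.9 = 498.50 km = 4.985×10⁵ m.
Specific energy ε = v²/2 − μ/r = -1.936×10⁴ J/kg, so a = −μ/(2ε) = 1.010×10⁶ m.
The apsides satisfy r_p + r_a = 2a, so the apoapsis radius is 2a − r_p = 1.522×10⁶ m = 1522.1 km.
Apoapsis altitude = 1522.1 − 338.6 = 1183.5 km.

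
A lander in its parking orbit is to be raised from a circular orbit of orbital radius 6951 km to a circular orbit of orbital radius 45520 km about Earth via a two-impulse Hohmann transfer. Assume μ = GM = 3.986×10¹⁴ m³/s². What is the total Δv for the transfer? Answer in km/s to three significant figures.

Δv_total ≈ 3.84 km/s

r₁ = 6951 km = 6.951×10⁶ m.
r₂ = 45520 km = 4.552×10⁷ m.
Transfer ellipse a_t = (r₁ + r₂)/2 = 2.624×10⁷ m.
At r₁: circular v_c1 = √(μ/r₁) = 7573 m/s; transfer-perigee v_p = √[μ(2/r₁ − 1/a_t)] = 9975 m/s.
Δv₁ = v_p − v_c1 = 2402 m/s.
At r₂: circular v_c2 = √(μ/r₂) = 2959 m/s; transfer-apogee v_a = √[μ(2/r₂ − 1/a_t)] = 1523 m/s.
Δv₂ = v_c2 − v_a = 1436 m/s.
Total Δv = Δv₁ + Δv₂ = 3838 m/s = 3.838 km/s.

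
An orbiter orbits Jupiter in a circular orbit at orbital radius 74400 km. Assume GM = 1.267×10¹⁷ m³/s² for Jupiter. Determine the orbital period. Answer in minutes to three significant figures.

r = 74400 km = 7.440×10⁷ m.
Kepler's third law: T = 2π√(r³/μ) = 2π√((7.440×10⁷)³ / 1.267×10¹⁷).
r³/μ = 3.250×10⁶ s², so T = 2π × 1.803×10³ = 1.133×10⁴ s.
Converting: 1.133×10⁴ s ÷ 60.00 = 188.8 minutes.

T ≈ 189 minutes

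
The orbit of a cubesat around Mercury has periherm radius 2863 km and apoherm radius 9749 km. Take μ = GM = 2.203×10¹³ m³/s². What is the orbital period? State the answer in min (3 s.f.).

Semi-major axis a = (r_p + r_a)/2 = (2863.0 + 9749.0)/2 = 6306.0 km = 6.306×10⁶ m.
By Kepler's third law T = 2π√(a³/μ) = 2π × 3.374×10³ = 2.120×10⁴ s.
= 353.3 min.

T ≈ 353 min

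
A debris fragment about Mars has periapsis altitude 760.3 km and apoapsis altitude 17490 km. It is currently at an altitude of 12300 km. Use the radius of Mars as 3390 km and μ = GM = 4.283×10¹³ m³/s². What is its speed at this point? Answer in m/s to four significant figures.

r_p = 3390 + 760.3 = 4150.3 km = 4.1503×10⁶ m.
r_a = 3390 + 17490 = 20880 km = 2.0880×10⁷ m.
r = 3390 + 12300 = 15690 km = 1.569×10⁷ m.
Semi-major axis a = (r_p + r_a)/2 = 12515 km = 1.252×10⁷ m.
Vis-viva: v² = μ(2/r − 1/a) = 4.283×10¹³ × (1.275×10⁻⁷ − 7.990×10⁻⁸) = 2.037×10⁶ m²/s².
v = 1427 m/s.

v ≈ 1427 m/s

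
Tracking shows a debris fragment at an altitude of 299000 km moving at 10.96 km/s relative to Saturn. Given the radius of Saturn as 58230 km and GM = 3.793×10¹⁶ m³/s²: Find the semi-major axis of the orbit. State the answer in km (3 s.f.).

r = 58230 + 299000 = 3.5723×10⁵ km = 3.572×10⁸ m.
Specific orbital energy ε = v²/2 − μ/r = (10960)²/2 − 3.793×10¹⁶/3.572×10⁸ = -4.612×10⁷ J/kg.
Since ε = −μ/(2a), a = −μ/(2ε) = 4.112×10⁸ m = 4.1123×10⁵ km.

a ≈ 4.11×10⁵ km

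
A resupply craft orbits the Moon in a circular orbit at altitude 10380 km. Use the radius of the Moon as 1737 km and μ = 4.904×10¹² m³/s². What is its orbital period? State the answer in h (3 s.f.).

T ≈ 33.2 h

r = 1737 + 10380 = 12117 km = 1.2117×10⁷ m.
Kepler's third law: T = 2π√(r³/μ) = 2π√((1.212×10⁷)³ / 4.904×10¹²).
r³/μ = 3.628×10⁸ s², so T = 2π × 1.905×10⁴ = 1.197×10⁵ s.
Converting: 1.197×10⁵ s ÷ 3600 = 33.24 h.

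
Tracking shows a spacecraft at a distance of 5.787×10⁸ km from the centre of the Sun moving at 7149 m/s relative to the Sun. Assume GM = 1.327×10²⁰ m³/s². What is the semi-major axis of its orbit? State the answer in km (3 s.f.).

a ≈ 3.26×10⁸ km

r = 5.787×10¹¹ m.
Vis-viva rearranged: 1/a = 2/r − v²/μ = 3.456×10⁻¹² − 3.851×10⁻¹³ = 3.071×10⁻¹² m⁻¹.
a = 3.256×10¹¹ m = 3.2564×10⁸ km.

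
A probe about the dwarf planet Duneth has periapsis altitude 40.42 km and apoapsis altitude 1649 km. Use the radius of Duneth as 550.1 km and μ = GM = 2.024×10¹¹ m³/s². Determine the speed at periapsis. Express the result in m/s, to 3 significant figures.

v ≈ 735 m/s

r_p = 550.1 + 40.42 = 590.52 km = 5.9052×10⁵ m.
r_a = 550.1 + 1649 = 2199.1 km = 2.1991×10⁶ m.
Semi-major axis a = (r_p + r_a)/2 = 1394.8 km = 1.395×10⁶ m.
Vis-viva: v² = μ(2/r − 1/a) = 2.024×10¹¹ × (3.387×10⁻⁶ − 7.169×10⁻⁷) = 5.404×10⁵ m²/s².
v = 735.1 m/s.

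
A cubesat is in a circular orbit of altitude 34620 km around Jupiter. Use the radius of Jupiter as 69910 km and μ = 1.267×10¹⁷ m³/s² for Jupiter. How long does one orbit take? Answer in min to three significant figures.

T ≈ 314 min

r = 69910 + 34620 = 104530 km = 1.0453×10⁸ m.
Kepler's third law: T = 2π√(r³/μ) = 2π√((1.045×10⁸)³ / 1.267×10¹⁷).
r³/μ = 9.015×10⁶ s², so T = 2π × 3.002×10³ = 1.886×10⁴ s.
Converting: 1.886×10⁴ s ÷ 60.00 = 314.4 min.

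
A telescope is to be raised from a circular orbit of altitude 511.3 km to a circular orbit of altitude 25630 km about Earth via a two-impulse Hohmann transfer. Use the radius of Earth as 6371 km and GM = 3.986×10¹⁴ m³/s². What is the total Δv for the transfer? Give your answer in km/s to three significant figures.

Δv_total ≈ 3.58 km/s

r₁ = 6371 + 511.3 = 6882.3 km = 6.8823×10⁶ m.
r₂ = 6371 + 25630 = 32001 km = 3.2001×10⁷ m.
Transfer ellipse a_t = (r₁ + r₂)/2 = 1.944×10⁷ m.
At r₁: circular v_c1 = √(μ/r₁) = 7610 m/s; transfer-perigee v_p = √[μ(2/r₁ − 1/a_t)] = 9764 m/s.
Δv₁ = v_p − v_c1 = 2153 m/s.
At r₂: circular v_c2 = √(μ/r₂) = 3529 m/s; transfer-apogee v_a = √[μ(2/r₂ − 1/a_t)] = 2100 m/s.
Δv₂ = v_c2 − v_a = 1429 m/s.
Total Δv = Δv₁ + Δv₂ = 3583 m/s = 3.583 km/s.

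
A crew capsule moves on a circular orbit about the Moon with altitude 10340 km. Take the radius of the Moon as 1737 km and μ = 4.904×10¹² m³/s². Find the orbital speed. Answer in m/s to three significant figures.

v ≈ 637 m/s

r = 1737 + 10340 = 12077 km = 1.2077×10⁷ m.
For a circular orbit v = √(μ/r) = √(4.904×10¹² / 1.208×10⁷) = √(4.061×10⁵) = 637.2 m/s.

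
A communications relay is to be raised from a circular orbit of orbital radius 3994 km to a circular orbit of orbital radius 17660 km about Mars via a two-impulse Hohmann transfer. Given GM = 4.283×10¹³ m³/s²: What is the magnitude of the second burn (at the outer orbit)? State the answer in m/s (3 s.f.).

Δv ≈ 611 m/s

r₁ = 3994 km = 3.994×10⁶ m.
r₂ = 17660 km = 1.766×10⁷ m.
Transfer ellipse a_t = (r₁ + r₂)/2 = 1.083×10⁷ m.
At r₁: circular v_c1 = √(μ/r₁) = 3275 m/s; transfer-periapsis v_p = √[μ(2/r₁ − 1/a_t)] = 4182 m/s.
At r₂: circular v_c2 = √(μ/r₂) = 1557 m/s; transfer-apoapsis v_a = √[μ(2/r₂ − 1/a_t)] = 945.9 m/s.
Δv₂ = v_c2 − v_a = 611.5 m/s.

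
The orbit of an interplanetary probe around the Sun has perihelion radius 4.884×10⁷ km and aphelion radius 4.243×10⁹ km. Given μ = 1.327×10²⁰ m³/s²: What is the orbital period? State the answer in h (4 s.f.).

Semi-major axis a = (r_p + r_a)/2 = (4.8840×10⁷ + 4.2430×10⁹)/2 = 2.1459×10⁹ km = 2.146×10¹² m.
By Kepler's third law T = 2π√(a³/μ) = 2π × 2.729×10⁸ = 1.715×10⁹ s.
= 4.763×10⁵ h.

T ≈ 476300 h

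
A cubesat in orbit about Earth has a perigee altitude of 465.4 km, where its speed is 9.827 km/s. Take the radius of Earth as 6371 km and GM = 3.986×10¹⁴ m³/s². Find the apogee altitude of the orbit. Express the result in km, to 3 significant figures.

apogee altitude ≈ 26600 km

r_p = 6371 + 465.4 = 6836.4 km = 6.836×10⁶ m.
Specific energy ε = v²/2 − μ/r = -1.002×10⁷ J/kg, so a = −μ/(2ε) = 1.989×10⁷ m.
The apsides satisfy r_p + r_a = 2a, so the apogee radius is 2a − r_p = 3.294×10⁷ m = 32942 km.
Apogee altitude = 32942 − 6371 = 26571 km.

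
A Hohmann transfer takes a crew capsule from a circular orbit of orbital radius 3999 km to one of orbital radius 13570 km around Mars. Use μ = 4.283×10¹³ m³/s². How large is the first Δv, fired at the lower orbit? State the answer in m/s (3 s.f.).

r₁ = 3999 km = 3.999×10⁶ m.
r₂ = 13570 km = 1.357×10⁷ m.
Transfer ellipse a_t = (r₁ + r₂)/2 = 8.784×10⁶ m.
At r₁: circular v_c1 = √(μ/r₁) = 3273 m/s; transfer-periapsis v_p = √[μ(2/r₁ − 1/a_t)] = 4068 m/s.
Δv₁ = v_p − v_c1 = 794.9 m/s.

Δv ≈ 795 m/s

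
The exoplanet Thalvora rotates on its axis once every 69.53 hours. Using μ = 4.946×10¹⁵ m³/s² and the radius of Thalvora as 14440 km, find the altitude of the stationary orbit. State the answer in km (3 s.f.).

T = 69.53 hours = 2.503×10⁵ s.
A synchronous orbit has period T, so by Kepler's third law a = (μT²/4π²)^(1/3).
μT²/4π² = 4.946×10¹⁵ × (2.503×10⁵)² / 39.48 = 7.850×10²⁴ m³.
a = 1.987×10⁸ m = 1.9874×10⁵ km.
Altitude h = a − R = 1.9874×10⁵ − 14440 = 1.8430×10⁵ km.

h_sync ≈ 1.84×10⁵ km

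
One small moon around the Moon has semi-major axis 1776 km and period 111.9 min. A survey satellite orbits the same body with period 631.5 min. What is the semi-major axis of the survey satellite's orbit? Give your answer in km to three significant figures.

a₂ ≈ 5630 km

Kepler's third law: a³ ∝ T², so a₂ = a₁ (T₂/T₁)^(2/3).
T₂/T₁ = 5.643, (T₂/T₁)^(2/3) = 3.170.
a₂ = 1776 × 3.170 = 5630 km.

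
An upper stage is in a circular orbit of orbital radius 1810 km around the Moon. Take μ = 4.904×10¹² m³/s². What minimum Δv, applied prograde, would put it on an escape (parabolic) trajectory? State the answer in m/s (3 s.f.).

r = 1810 km = 1.810×10⁶ m.
Circular speed v_c = √(μ/r) = 1646 m/s.
Escape speed v_esc = √(2μ/r) = √2 × v_c = 2328 m/s.
Δv = v_esc − v_c = 681.8 m/s.

Δv ≈ 682 m/s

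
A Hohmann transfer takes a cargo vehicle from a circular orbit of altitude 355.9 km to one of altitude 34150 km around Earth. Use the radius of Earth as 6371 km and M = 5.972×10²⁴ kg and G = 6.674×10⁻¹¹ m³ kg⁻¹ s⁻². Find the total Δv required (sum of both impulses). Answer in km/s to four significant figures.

μ = GM = 6.674×10⁻¹¹ × 5.972×10²⁴ = 3.986×10¹⁴ m³/s².
r₁ = 6371 + 355.9 = 6726.9 km = 6.7269×10⁶ m.
r₂ = 6371 + 34150 = 40521 km = 4.0521×10⁷ m.
Transfer ellipse a_t = (r₁ + r₂)/2 = 2.362×10⁷ m.
At r₁: circular v_c1 = √(μ/r₁) = 7697 m/s; transfer-perigee v_p = √[μ(2/r₁ − 1/a_t)] = 10080 m/s.
Δv₁ = v_p − v_c1 = 2384 m/s.
At r₂: circular v_c2 = √(μ/r₂) = 3136 m/s; transfer-apogee v_a = √[μ(2/r₂ − 1/a_t)] = 1674 m/s.
Δv₂ = v_c2 − v_a = 1463 m/s.
Total Δv = Δv₁ + Δv₂ = 3846 m/s = 3.846 km/s.

Δv_total ≈ 3.846 km/s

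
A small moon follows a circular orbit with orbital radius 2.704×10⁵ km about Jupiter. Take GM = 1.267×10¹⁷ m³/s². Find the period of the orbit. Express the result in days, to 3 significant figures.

T ≈ 0.908 days

r = 2.704×10⁵ km = 2.704×10⁸ m.
Kepler's third law: T = 2π√(r³/μ) = 2π√((2.704×10⁸)³ / 1.267×10¹⁷).
r³/μ = 1.560×10⁸ s², so T = 2π × 1.249×10⁴ = 7.849×10⁴ s.
Converting: 7.849×10⁴ s ÷ 86400 = 0.9084 days.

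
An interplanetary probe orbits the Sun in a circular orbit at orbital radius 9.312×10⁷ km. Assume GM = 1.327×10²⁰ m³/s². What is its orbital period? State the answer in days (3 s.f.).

r = 9.312×10⁷ km = 9.312×10¹⁰ m.
Kepler's third law: T = 2π√(r³/μ) = 2π√((9.312×10¹⁰)³ / 1.327×10²⁰).
r³/μ = 6.085×10¹² s², so T = 2π × 2.467×10⁶ = 1.550×10⁷ s.
Converting: 1.550×10⁷ s ÷ 86400 = 179.4 days.

T ≈ 179 days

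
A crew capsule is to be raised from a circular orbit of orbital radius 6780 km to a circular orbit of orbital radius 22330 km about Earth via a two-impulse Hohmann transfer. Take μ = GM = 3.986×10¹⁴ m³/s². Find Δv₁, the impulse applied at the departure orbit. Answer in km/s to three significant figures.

r₁ = 6780 km = 6.780×10⁶ m.
r₂ = 22330 km = 2.233×10⁷ m.
Transfer ellipse a_t = (r₁ + r₂)/2 = 1.456×10⁷ m.
At r₁: circular v_c1 = √(μ/r₁) = 7668 m/s; transfer-perigee v_p = √[μ(2/r₁ − 1/a_t)] = 9497 m/s.
Δv₁ = v_p − v_c1 = 1830 m/s.
= 1.830 km/s.

Δv ≈ 1.83 km/s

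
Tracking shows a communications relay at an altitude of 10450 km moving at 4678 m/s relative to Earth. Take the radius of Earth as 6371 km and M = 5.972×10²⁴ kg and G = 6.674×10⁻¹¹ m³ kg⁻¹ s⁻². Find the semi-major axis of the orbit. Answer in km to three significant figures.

a ≈ 15600 km

μ = GM = 6.674×10⁻¹¹ × 5.972×10²⁴ = 3.986×10¹⁴ m³/s².
r = 6371 + 10450 = 16821 km = 1.682×10⁷ m.
Vis-viva rearranged: 1/a = 2/r − v²/μ = 1.189×10⁻⁷ − 5.491×10⁻⁸ = 6.399×10⁻⁸ m⁻¹.
a = 1.563×10⁷ m = 15627 km.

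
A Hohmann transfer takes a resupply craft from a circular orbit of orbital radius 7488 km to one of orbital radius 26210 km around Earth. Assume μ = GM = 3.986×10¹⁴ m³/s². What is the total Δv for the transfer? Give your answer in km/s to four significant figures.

r₁ = 7488 km = 7.488×10⁶ m.
r₂ = 26210 km = 2.621×10⁷ m.
Transfer ellipse a_t = (r₁ + r₂)/2 = 1.685×10⁷ m.
At r₁: circular v_c1 = √(μ/r₁) = 7296 m/s; transfer-perigee v_p = √[μ(2/r₁ − 1/a_t)] = 9100 m/s.
Δv₁ = v_p − v_c1 = 1804 m/s.
At r₂: circular v_c2 = √(μ/r₂) = 3900 m/s; transfer-apogee v_a = √[μ(2/r₂ − 1/a_t)] = 2600 m/s.
Δv₂ = v_c2 − v_a = 1300 m/s.
Total Δv = Δv₁ + Δv₂ = 3104 m/s = 3.104 km/s.

Δv_total ≈ 3.104 km/s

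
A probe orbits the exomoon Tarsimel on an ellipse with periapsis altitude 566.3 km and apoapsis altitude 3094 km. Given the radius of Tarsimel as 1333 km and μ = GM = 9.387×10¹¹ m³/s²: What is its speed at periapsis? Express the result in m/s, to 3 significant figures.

v ≈ 832 m/s

r_p = 1333 + 566.3 = 1899.3 km = 1.8993×10⁶ m.
r_a = 1333 + 3094 = 4427.0 km = 4.4270×10⁶ m.
Semi-major axis a = (r_p + r_a)/2 = 3163.2 km = 3.163×10⁶ m.
Vis-viva: v² = μ(2/r − 1/a) = 9.387×10¹¹ × (1.053×10⁻⁶ − 3.161×10⁻⁷) = 6.917×10⁵ m²/s².
v = 831.7 m/s.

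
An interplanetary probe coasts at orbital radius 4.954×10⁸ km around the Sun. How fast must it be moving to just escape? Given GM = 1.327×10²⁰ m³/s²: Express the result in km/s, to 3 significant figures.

r = 4.954×10⁸ km = 4.954×10¹¹ m.
Escape speed v_esc = √(2μ/r) = √(2 × 1.327×10²⁰ / 4.954×10¹¹) = √(5.357×10⁸) = 23150 m/s.
= 23.15 km/s.

v_esc ≈ 23.1 km/s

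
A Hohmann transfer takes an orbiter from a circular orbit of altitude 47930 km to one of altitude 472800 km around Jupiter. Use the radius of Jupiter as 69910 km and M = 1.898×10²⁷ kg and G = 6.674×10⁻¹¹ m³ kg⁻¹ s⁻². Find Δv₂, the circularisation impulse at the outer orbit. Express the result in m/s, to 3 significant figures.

μ = GM = 6.674×10⁻¹¹ × 1.898×10²⁷ = 1.267×10¹⁷ m³/s².
r₁ = 69910 + 47930 = 117840 km = 1.1784×10⁸ m.
r₂ = 69910 + 472800 = 542710 km = 5.4271×10⁸ m.
Transfer ellipse a_t = (r₁ + r₂)/2 = 3.303×10⁸ m.
At r₁: circular v_c1 = √(μ/r₁) = 32790 m/s; transfer-perijove v_p = √[μ(2/r₁ − 1/a_t)] = 42030 m/s.
At r₂: circular v_c2 = √(μ/r₂) = 15280 m/s; transfer-apojove v_a = √[μ(2/r₂ − 1/a_t)] = 9126 m/s.
Δv₂ = v_c2 − v_a = 6152 m/s.

Δv ≈ 6150 m/s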